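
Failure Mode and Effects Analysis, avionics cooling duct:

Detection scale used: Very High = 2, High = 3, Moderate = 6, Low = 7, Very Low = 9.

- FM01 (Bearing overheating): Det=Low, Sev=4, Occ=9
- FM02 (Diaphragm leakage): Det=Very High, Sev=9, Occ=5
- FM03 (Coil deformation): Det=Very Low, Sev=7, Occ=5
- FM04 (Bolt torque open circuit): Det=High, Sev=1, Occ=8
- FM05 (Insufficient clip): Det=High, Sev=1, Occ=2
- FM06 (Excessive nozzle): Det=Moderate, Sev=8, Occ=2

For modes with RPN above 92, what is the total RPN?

RPN = Severity × Occurrence × Detection:
  FM01: 4 × 9 × 7 = 252
  FM02: 9 × 5 × 2 = 90
  FM03: 7 × 5 × 9 = 315
  FM04: 1 × 8 × 3 = 24
  FM05: 1 × 2 × 3 = 6
  FM06: 8 × 2 × 6 = 96
RPN > 92: FM01 (252), FM03 (315), FM06 (96).
Sum: 252 + 315 + 96 = 663.

663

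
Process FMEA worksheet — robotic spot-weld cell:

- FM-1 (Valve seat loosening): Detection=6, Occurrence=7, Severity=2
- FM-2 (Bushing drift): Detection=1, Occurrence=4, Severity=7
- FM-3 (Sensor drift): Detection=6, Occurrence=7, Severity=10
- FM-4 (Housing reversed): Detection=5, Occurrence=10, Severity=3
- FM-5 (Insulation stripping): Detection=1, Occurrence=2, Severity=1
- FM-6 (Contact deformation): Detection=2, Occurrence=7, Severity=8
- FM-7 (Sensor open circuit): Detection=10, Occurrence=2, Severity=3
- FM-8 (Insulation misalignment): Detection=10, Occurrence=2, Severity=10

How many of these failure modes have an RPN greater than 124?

3

RPN = Severity × Occurrence × Detection:
  FM-1: 2 × 7 × 6 = 84
  FM-2: 7 × 4 × 1 = 28
  FM-3: 10 × 7 × 6 = 420
  FM-4: 3 × 10 × 5 = 150
  FM-5: 1 × 2 × 1 = 2
  FM-6: 8 × 7 × 2 = 112
  FM-7: 3 × 2 × 10 = 60
  FM-8: 10 × 2 × 10 = 200
Modes with RPN > 124: FM-3 (420), FM-4 (150), FM-8 (200) → 3.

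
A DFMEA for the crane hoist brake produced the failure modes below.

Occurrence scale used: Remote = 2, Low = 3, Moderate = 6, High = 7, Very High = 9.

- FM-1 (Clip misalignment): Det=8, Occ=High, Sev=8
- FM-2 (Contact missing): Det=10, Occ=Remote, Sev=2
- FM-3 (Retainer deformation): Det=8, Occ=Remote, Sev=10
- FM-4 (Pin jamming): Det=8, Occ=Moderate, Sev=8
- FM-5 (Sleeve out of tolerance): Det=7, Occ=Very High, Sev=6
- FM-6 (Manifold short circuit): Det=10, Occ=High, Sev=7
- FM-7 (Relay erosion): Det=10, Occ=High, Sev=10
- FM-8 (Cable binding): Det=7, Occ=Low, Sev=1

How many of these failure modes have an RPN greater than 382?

4

RPN = Severity × Occurrence × Detection:
  FM-1: 8 × 7 × 8 = 448
  FM-2: 2 × 2 × 10 = 40
  FM-3: 10 × 2 × 8 = 160
  FM-4: 8 × 6 × 8 = 384
  FM-5: 6 × 9 × 7 = 378
  FM-6: 7 × 7 × 10 = 490
  FM-7: 10 × 7 × 10 = 700
  FM-8: 1 × 3 × 7 = 21
Modes with RPN > 382: FM-1 (448), FM-4 (384), FM-6 (490), FM-7 (700) → 4.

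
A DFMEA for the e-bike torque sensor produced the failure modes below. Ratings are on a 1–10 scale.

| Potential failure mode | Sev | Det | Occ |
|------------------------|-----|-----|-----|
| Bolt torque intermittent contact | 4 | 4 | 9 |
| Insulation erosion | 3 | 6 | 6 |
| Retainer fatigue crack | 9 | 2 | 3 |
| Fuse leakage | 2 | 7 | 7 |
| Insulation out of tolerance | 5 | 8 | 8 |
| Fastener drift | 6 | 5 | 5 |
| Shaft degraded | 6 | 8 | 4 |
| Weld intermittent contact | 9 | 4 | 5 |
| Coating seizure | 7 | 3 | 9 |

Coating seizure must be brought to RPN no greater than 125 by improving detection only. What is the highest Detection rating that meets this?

1

Coating seizure: S=7, O=9, D=3 → current RPN = 189.
Fixed product = 63. Need 63 × D ≤ 125, so D ≤ 125/63 = 1.98.
Maximum integer Detection rating = 1 (gives RPN 63; D=2 would give 126 > 125).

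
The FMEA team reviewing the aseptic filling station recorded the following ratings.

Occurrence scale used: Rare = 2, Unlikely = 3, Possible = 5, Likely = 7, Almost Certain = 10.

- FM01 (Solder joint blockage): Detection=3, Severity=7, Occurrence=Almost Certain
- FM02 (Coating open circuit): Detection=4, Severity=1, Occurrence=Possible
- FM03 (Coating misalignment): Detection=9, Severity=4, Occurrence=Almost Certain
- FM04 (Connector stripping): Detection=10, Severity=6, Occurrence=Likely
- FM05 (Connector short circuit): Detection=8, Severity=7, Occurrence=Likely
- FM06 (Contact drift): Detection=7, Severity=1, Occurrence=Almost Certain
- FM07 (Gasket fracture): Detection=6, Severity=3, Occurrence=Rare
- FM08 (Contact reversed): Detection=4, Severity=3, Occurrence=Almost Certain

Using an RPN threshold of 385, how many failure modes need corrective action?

RPN = Severity × Occurrence × Detection:
  FM01: 7 × 10 × 3 = 210
  FM02: 1 × 5 × 4 = 20
  FM03: 4 × 10 × 9 = 360
  FM04: 6 × 7 × 10 = 420
  FM05: 7 × 7 × 8 = 392
  FM06: 1 × 10 × 7 = 70
  FM07: 3 × 2 × 6 = 36
  FM08: 3 × 10 × 4 = 120
Modes with RPN ≥ 385: FM04 (420), FM05 (392) → 2.

2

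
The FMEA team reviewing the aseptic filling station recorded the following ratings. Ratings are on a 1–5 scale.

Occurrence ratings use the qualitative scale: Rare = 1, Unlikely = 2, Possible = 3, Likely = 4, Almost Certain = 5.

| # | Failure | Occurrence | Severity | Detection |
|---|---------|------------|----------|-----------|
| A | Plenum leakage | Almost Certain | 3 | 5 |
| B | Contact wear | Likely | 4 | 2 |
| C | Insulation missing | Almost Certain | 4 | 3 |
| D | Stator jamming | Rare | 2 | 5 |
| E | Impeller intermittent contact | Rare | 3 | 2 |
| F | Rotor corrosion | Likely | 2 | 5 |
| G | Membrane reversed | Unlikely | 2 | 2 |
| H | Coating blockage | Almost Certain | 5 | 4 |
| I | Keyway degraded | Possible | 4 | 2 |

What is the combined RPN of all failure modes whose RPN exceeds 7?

349

RPN = Severity × Occurrence × Detection:
  A: 3 × 5 × 5 = 75
  B: 4 × 4 × 2 = 32
  C: 4 × 5 × 3 = 60
  D: 2 × 1 × 5 = 10
  E: 3 × 1 × 2 = 6
  F: 2 × 4 × 5 = 40
  G: 2 × 2 × 2 = 8
  H: 5 × 5 × 4 = 100
  I: 4 × 3 × 2 = 24
RPN > 7: A (75), B (32), C (60), D (10), F (40), G (8), H (100), I (24).
Sum: 75 + 32 + 60 + 10 + 40 + 8 + 100 + 24 = 349.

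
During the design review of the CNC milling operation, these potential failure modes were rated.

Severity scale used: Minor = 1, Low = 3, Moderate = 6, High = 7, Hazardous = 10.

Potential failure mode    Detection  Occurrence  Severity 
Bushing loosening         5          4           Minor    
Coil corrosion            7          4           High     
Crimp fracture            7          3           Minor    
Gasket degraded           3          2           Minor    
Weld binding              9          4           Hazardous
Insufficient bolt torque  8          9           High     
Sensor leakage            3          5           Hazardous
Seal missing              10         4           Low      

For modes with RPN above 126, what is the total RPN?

RPN = Severity × Occurrence × Detection:
  Bushing loosening: 1 × 4 × 5 = 20
  Coil corrosion: 7 × 4 × 7 = 196
  Crimp fracture: 1 × 3 × 7 = 21
  Gasket degraded: 1 × 2 × 3 = 6
  Weld binding: 10 × 4 × 9 = 360
  Insufficient bolt torque: 7 × 9 × 8 = 504
  Sensor leakage: 10 × 5 × 3 = 150
  Seal missing: 3 × 4 × 10 = 120
RPN > 126: Coil corrosion (196), Weld binding (360), Insufficient bolt torque (504), Sensor leakage (150).
Sum: 196 + 360 + 504 + 150 = 1210.

1210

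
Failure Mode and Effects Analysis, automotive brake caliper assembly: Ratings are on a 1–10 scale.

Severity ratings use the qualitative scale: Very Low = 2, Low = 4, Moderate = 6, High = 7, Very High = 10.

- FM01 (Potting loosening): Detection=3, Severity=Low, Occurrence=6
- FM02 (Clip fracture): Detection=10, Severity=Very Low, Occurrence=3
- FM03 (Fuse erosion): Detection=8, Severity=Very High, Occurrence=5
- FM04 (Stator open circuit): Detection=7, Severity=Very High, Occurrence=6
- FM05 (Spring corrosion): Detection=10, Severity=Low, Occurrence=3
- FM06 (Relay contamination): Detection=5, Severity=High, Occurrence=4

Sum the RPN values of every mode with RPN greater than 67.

1152

RPN = Severity × Occurrence × Detection:
  FM01: 4 × 6 × 3 = 72
  FM02: 2 × 3 × 10 = 60
  FM03: 10 × 5 × 8 = 400
  FM04: 10 × 6 × 7 = 420
  FM05: 4 × 3 × 10 = 120
  FM06: 7 × 4 × 5 = 140
RPN > 67: FM01 (72), FM03 (400), FM04 (420), FM05 (120), FM06 (140).
Sum: 72 + 400 + 420 + 120 + 140 = 1152.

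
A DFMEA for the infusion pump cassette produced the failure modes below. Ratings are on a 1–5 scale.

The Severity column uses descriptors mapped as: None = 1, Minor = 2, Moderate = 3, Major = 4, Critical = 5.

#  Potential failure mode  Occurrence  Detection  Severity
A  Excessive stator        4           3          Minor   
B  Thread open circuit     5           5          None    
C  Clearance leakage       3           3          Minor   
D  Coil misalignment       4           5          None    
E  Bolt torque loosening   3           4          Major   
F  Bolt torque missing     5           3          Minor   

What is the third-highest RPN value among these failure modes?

RPN = Severity × Occurrence × Detection:
  A: 2 × 4 × 3 = 24
  B: 1 × 5 × 5 = 25
  C: 2 × 3 × 3 = 18
  D: 1 × 4 × 5 = 20
  E: 4 × 3 × 4 = 48
  F: 2 × 5 × 3 = 30
Sorted descending: 48, 30, 25, 24, 20, 18.
The third-highest RPN is 25 (B).

25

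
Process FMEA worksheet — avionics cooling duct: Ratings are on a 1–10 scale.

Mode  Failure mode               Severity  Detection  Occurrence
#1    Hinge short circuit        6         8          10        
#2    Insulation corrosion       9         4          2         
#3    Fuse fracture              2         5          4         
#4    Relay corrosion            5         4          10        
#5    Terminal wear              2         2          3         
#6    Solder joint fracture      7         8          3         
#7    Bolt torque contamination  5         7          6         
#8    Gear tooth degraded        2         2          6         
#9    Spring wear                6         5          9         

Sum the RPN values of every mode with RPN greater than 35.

RPN = Severity × Occurrence × Detection:
  #1: 6 × 10 × 8 = 480
  #2: 9 × 2 × 4 = 72
  #3: 2 × 4 × 5 = 40
  #4: 5 × 10 × 4 = 200
  #5: 2 × 3 × 2 = 12
  #6: 7 × 3 × 8 = 168
  #7: 5 × 6 × 7 = 210
  #8: 2 × 6 × 2 = 24
  #9: 6 × 9 × 5 = 270
RPN > 35: #1 (480), #2 (72), #3 (40), #4 (200), #6 (168), #7 (210), #9 (270).
Sum: 480 + 72 + 40 + 200 + 168 + 210 + 270 = 1440.

1440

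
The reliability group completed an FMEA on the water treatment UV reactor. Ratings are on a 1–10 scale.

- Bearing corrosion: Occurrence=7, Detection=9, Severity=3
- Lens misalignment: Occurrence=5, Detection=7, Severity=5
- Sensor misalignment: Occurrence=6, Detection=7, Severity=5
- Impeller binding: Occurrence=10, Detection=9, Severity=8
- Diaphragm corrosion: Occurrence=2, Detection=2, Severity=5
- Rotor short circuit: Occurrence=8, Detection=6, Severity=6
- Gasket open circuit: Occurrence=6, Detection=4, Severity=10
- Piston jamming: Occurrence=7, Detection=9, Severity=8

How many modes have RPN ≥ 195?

5

RPN = Severity × Occurrence × Detection:
  Bearing corrosion: 3 × 7 × 9 = 189
  Lens misalignment: 5 × 5 × 7 = 175
  Sensor misalignment: 5 × 6 × 7 = 210
  Impeller binding: 8 × 10 × 9 = 720
  Diaphragm corrosion: 5 × 2 × 2 = 20
  Rotor short circuit: 6 × 8 × 6 = 288
  Gasket open circuit: 10 × 6 × 4 = 240
  Piston jamming: 8 × 7 × 9 = 504
Modes with RPN ≥ 195: Sensor misalignment (210), Impeller binding (720), Rotor short circuit (288), Gasket open circuit (240), Piston jamming (504) → 5.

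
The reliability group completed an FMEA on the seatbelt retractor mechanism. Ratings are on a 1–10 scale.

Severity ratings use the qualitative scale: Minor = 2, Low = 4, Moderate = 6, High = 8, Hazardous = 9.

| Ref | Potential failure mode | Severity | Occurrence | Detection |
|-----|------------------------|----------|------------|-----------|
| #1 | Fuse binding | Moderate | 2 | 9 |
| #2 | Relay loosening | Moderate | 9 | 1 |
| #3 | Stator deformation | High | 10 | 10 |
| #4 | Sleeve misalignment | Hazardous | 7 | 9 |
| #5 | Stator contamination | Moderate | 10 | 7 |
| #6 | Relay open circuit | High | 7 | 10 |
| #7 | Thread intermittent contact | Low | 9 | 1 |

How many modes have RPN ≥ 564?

2

RPN = Severity × Occurrence × Detection:
  #1: 6 × 2 × 9 = 108
  #2: 6 × 9 × 1 = 54
  #3: 8 × 10 × 10 = 800
  #4: 9 × 7 × 9 = 567
  #5: 6 × 10 × 7 = 420
  #6: 8 × 7 × 10 = 560
  #7: 4 × 9 × 1 = 36
Modes with RPN ≥ 564: #3 (800), #4 (567) → 2.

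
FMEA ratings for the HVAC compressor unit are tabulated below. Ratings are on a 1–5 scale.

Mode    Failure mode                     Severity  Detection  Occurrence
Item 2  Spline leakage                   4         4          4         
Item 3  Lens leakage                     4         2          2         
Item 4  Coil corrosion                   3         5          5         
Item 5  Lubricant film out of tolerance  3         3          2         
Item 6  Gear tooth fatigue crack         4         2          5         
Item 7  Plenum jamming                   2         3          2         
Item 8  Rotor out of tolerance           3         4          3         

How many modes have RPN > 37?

RPN = Severity × Occurrence × Detection:
  Item 2: 4 × 4 × 4 = 64
  Item 3: 4 × 2 × 2 = 16
  Item 4: 3 × 5 × 5 = 75
  Item 5: 3 × 2 × 3 = 18
  Item 6: 4 × 5 × 2 = 40
  Item 7: 2 × 2 × 3 = 12
  Item 8: 3 × 3 × 4 = 36
Modes with RPN > 37: Item 2 (64), Item 4 (75), Item 6 (40) → 3.

3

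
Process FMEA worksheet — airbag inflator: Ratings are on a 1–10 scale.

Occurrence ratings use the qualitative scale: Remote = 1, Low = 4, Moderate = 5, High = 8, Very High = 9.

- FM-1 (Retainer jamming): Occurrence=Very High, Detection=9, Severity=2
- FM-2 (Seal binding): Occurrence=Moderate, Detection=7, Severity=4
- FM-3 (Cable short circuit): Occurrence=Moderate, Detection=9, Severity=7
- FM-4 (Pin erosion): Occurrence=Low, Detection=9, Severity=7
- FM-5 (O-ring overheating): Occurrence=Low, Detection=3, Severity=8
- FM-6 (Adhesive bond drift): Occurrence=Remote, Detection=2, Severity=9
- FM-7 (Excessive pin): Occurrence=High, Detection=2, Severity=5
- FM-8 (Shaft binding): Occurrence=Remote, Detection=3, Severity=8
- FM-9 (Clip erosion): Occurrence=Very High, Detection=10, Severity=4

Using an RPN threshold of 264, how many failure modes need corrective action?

2

RPN = Severity × Occurrence × Detection:
  FM-1: 2 × 9 × 9 = 162
  FM-2: 4 × 5 × 7 = 140
  FM-3: 7 × 5 × 9 = 315
  FM-4: 7 × 4 × 9 = 252
  FM-5: 8 × 4 × 3 = 96
  FM-6: 9 × 1 × 2 = 18
  FM-7: 5 × 8 × 2 = 80
  FM-8: 8 × 1 × 3 = 24
  FM-9: 4 × 9 × 10 = 360
Modes with RPN ≥ 264: FM-3 (315), FM-9 (360) → 2.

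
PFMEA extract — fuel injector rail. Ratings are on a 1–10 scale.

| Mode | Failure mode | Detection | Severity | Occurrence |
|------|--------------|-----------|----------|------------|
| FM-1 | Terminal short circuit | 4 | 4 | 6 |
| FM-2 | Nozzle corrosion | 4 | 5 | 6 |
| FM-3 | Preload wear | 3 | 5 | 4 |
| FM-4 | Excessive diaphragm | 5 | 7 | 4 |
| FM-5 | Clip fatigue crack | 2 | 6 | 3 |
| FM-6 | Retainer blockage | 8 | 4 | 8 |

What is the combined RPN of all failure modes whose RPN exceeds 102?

RPN = Severity × Occurrence × Detection:
  FM-1: 4 × 6 × 4 = 96
  FM-2: 5 × 6 × 4 = 120
  FM-3: 5 × 4 × 3 = 60
  FM-4: 7 × 4 × 5 = 140
  FM-5: 6 × 3 × 2 = 36
  FM-6: 4 × 8 × 8 = 256
RPN > 102: FM-2 (120), FM-4 (140), FM-6 (256).
Sum: 120 + 140 + 256 = 516.

516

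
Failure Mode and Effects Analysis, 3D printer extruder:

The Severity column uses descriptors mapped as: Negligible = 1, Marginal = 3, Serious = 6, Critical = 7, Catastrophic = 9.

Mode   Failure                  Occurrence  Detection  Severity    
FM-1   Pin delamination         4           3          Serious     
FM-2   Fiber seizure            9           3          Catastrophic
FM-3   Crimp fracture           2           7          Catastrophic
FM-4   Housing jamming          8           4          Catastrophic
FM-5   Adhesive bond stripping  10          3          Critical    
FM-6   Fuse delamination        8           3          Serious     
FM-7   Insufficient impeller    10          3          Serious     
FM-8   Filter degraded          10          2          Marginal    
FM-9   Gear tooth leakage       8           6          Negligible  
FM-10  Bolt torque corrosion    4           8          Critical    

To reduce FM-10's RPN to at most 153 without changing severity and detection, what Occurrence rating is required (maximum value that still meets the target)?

2

FM-10: S=7, O=4, D=8 → current RPN = 224.
Fixed product = 56. Need 56 × O ≤ 153, so O ≤ 153/56 = 2.73.
Maximum integer Occurrence rating = 2 (gives RPN 112; O=3 would give 168 > 153).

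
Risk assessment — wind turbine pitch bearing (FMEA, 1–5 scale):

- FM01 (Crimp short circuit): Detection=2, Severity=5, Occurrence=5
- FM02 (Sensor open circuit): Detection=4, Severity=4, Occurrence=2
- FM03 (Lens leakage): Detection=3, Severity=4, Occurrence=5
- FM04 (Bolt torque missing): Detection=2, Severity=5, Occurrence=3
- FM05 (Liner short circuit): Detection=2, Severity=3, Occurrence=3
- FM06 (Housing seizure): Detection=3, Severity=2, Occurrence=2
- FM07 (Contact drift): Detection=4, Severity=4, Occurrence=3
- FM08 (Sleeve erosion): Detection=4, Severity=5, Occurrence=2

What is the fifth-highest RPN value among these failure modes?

RPN = Severity × Occurrence × Detection:
  FM01: 5 × 5 × 2 = 50
  FM02: 4 × 2 × 4 = 32
  FM03: 4 × 5 × 3 = 60
  FM04: 5 × 3 × 2 = 30
  FM05: 3 × 3 × 2 = 18
  FM06: 2 × 2 × 3 = 12
  FM07: 4 × 3 × 4 = 48
  FM08: 5 × 2 × 4 = 40
Sorted descending: 60, 50, 48, 40, 32, 30, 18, 12.
The fifth-highest RPN is 32 (FM02).

32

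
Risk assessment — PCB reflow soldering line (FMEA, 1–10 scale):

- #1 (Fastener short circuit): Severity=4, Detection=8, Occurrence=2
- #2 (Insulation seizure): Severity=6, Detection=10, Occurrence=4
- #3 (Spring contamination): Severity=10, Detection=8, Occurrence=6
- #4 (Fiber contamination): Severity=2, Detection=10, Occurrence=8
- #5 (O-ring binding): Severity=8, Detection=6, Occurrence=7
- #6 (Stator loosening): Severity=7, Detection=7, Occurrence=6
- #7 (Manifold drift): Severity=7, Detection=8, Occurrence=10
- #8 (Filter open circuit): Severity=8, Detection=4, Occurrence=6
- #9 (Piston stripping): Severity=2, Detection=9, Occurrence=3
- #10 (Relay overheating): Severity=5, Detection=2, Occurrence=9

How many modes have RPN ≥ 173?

6

RPN = Severity × Occurrence × Detection:
  #1: 4 × 2 × 8 = 64
  #2: 6 × 4 × 10 = 240
  #3: 10 × 6 × 8 = 480
  #4: 2 × 8 × 10 = 160
  #5: 8 × 7 × 6 = 336
  #6: 7 × 6 × 7 = 294
  #7: 7 × 10 × 8 = 560
  #8: 8 × 6 × 4 = 192
  #9: 2 × 3 × 9 = 54
  #10: 5 × 9 × 2 = 90
Modes with RPN ≥ 173: #2 (240), #3 (480), #5 (336), #6 (294), #7 (560), #8 (192) → 6.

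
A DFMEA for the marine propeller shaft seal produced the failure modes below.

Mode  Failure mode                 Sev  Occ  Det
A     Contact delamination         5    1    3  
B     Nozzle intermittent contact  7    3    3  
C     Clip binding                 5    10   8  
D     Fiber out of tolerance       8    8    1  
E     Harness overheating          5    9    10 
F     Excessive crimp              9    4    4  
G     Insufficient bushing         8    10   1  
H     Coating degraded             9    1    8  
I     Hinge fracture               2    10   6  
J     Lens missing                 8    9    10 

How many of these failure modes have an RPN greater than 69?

7

RPN = Severity × Occurrence × Detection:
  A: 5 × 1 × 3 = 15
  B: 7 × 3 × 3 = 63
  C: 5 × 10 × 8 = 400
  D: 8 × 8 × 1 = 64
  E: 5 × 9 × 10 = 450
  F: 9 × 4 × 4 = 144
  G: 8 × 10 × 1 = 80
  H: 9 × 1 × 8 = 72
  I: 2 × 10 × 6 = 120
  J: 8 × 9 × 10 = 720
Modes with RPN > 69: C (400), E (450), F (144), G (80), H (72), I (120), J (720) → 7.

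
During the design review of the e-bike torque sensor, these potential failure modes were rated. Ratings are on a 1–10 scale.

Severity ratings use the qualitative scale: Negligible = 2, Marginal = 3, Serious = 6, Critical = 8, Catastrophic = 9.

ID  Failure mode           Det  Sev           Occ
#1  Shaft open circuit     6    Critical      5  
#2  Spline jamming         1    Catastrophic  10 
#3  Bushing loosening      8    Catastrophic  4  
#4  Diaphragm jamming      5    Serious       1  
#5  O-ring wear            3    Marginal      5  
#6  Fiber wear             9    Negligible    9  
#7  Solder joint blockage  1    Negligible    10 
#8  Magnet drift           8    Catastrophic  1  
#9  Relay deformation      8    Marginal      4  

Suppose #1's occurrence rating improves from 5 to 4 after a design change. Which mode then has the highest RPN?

#3

RPN = Severity × Occurrence × Detection:
  #1: 8 × 5 × 6 = 240
  #2: 9 × 10 × 1 = 90
  #3: 9 × 4 × 8 = 288
  #4: 6 × 1 × 5 = 30
  #5: 3 × 5 × 3 = 45
  #6: 2 × 9 × 9 = 162
  #7: 2 × 10 × 1 = 20
  #8: 9 × 1 × 8 = 72
  #9: 3 × 4 × 8 = 96
After action: #1 → 8 × 4 × 6 = 192.
Revised RPNs: #3=288, #1=192, #6=162, #9=96, #2=90, #8=72, #5=45, #4=30, #7=20.
Highest is now #3 (288).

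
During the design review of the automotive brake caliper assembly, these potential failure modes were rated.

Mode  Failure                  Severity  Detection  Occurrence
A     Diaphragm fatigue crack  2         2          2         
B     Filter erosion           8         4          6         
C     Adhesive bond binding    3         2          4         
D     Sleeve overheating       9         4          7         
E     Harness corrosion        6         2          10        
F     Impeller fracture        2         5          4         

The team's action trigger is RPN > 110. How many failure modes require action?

RPN = Severity × Occurrence × Detection:
  A: 2 × 2 × 2 = 8
  B: 8 × 6 × 4 = 192
  C: 3 × 4 × 2 = 24
  D: 9 × 7 × 4 = 252
  E: 6 × 10 × 2 = 120
  F: 2 × 4 × 5 = 40
Modes with RPN > 110: B (192), D (252), E (120) → 3.

3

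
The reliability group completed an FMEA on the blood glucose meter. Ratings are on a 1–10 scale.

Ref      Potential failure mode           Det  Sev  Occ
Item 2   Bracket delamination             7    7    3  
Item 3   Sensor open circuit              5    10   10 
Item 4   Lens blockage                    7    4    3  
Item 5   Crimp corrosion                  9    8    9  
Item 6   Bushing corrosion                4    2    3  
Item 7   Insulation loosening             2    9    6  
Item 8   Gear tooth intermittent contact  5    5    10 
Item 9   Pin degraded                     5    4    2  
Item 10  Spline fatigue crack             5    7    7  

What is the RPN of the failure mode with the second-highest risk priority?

RPN = Severity × Occurrence × Detection:
  Item 2: 7 × 3 × 7 = 147
  Item 3: 10 × 10 × 5 = 500
  Item 4: 4 × 3 × 7 = 84
  Item 5: 8 × 9 × 9 = 648
  Item 6: 2 × 3 × 4 = 24
  Item 7: 9 × 6 × 2 = 108
  Item 8: 5 × 10 × 5 = 250
  Item 9: 4 × 2 × 5 = 40
  Item 10: 7 × 7 × 5 = 245
Sorted descending: 648, 500, 250, 245, 147, 108, 84, 40, 24.
The second-highest RPN is 500 (Item 3).

500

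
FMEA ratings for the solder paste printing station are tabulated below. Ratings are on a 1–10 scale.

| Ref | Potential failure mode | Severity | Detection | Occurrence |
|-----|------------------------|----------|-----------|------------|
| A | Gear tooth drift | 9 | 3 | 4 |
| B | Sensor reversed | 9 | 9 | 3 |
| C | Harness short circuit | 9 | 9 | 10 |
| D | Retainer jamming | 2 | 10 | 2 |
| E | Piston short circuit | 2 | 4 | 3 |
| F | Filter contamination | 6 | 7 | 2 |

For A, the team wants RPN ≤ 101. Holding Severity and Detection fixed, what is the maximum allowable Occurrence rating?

3

A: S=9, O=4, D=3 → current RPN = 108.
Fixed product = 27. Need 27 × O ≤ 101, so O ≤ 101/27 = 3.74.
Maximum integer Occurrence rating = 3 (gives RPN 81; O=4 would give 108 > 101).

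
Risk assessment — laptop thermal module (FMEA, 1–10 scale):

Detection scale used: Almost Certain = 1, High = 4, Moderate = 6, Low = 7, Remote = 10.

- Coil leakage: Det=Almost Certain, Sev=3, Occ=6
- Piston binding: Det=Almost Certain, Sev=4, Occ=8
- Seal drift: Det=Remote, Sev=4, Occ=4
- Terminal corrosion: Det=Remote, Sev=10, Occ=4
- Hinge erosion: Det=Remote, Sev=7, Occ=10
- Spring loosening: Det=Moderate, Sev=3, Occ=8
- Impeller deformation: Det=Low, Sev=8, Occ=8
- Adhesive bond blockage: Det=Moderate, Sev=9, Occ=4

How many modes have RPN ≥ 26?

RPN = Severity × Occurrence × Detection:
  Coil leakage: 3 × 6 × 1 = 18
  Piston binding: 4 × 8 × 1 = 32
  Seal drift: 4 × 4 × 10 = 160
  Terminal corrosion: 10 × 4 × 10 = 400
  Hinge erosion: 7 × 10 × 10 = 700
  Spring loosening: 3 × 8 × 6 = 144
  Impeller deformation: 8 × 8 × 7 = 448
  Adhesive bond blockage: 9 × 4 × 6 = 216
Modes with RPN ≥ 26: Piston binding (32), Seal drift (160), Terminal corrosion (400), Hinge erosion (700), Spring loosening (144), Impeller deformation (448), Adhesive bond blockage (216) → 7.

7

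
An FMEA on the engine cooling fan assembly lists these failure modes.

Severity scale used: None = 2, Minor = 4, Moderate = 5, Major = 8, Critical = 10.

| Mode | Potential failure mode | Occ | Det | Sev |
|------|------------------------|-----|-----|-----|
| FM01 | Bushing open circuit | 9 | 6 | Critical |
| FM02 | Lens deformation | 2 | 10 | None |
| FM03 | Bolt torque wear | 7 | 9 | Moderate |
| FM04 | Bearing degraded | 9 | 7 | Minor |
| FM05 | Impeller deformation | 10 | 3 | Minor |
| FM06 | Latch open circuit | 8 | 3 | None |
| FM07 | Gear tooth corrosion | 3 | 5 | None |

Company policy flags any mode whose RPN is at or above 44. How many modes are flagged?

RPN = Severity × Occurrence × Detection:
  FM01: 10 × 9 × 6 = 540
  FM02: 2 × 2 × 10 = 40
  FM03: 5 × 7 × 9 = 315
  FM04: 4 × 9 × 7 = 252
  FM05: 4 × 10 × 3 = 120
  FM06: 2 × 8 × 3 = 48
  FM07: 2 × 3 × 5 = 30
Modes with RPN ≥ 44: FM01 (540), FM03 (315), FM04 (252), FM05 (120), FM06 (48) → 5.

5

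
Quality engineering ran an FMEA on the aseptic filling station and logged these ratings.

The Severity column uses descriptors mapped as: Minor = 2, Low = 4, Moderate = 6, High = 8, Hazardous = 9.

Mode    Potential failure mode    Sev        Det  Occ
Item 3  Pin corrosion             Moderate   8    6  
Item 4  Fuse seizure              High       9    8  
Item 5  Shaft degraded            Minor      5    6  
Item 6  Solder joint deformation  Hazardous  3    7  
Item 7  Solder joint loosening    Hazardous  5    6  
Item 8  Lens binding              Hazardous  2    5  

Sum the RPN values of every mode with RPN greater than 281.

864

RPN = Severity × Occurrence × Detection:
  Item 3: 6 × 6 × 8 = 288
  Item 4: 8 × 8 × 9 = 576
  Item 5: 2 × 6 × 5 = 60
  Item 6: 9 × 7 × 3 = 189
  Item 7: 9 × 6 × 5 = 270
  Item 8: 9 × 5 × 2 = 90
RPN > 281: Item 3 (288), Item 4 (576).
Sum: 288 + 576 = 864.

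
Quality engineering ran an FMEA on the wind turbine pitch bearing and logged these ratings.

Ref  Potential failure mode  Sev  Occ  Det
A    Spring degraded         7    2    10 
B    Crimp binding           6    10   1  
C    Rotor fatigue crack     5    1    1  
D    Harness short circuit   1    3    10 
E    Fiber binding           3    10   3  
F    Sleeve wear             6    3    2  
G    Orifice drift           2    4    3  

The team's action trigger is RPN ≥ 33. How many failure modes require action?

RPN = Severity × Occurrence × Detection:
  A: 7 × 2 × 10 = 140
  B: 6 × 10 × 1 = 60
  C: 5 × 1 × 1 = 5
  D: 1 × 3 × 10 = 30
  E: 3 × 10 × 3 = 90
  F: 6 × 3 × 2 = 36
  G: 2 × 4 × 3 = 24
Modes with RPN ≥ 33: A (140), B (60), E (90), F (36) → 4.

4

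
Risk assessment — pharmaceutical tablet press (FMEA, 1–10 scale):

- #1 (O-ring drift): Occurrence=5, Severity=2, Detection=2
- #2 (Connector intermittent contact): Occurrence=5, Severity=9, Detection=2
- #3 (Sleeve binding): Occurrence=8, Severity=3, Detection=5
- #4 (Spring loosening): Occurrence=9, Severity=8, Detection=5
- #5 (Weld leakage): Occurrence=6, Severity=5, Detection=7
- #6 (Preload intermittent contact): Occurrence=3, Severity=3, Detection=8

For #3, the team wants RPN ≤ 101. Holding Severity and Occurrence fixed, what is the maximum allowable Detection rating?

#3: S=3, O=8, D=5 → current RPN = 120.
Fixed product = 24. Need 24 × D ≤ 101, so D ≤ 101/24 = 4.21.
Maximum integer Detection rating = 4 (gives RPN 96; D=5 would give 120 > 101).

4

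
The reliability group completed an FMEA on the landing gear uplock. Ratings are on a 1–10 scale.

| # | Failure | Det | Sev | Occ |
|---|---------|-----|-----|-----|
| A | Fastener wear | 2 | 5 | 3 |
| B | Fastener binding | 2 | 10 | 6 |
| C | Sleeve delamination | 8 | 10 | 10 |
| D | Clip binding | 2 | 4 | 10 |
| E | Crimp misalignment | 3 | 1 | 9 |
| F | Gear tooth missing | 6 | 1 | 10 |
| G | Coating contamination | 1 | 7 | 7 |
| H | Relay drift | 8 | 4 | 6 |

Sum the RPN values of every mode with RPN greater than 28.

RPN = Severity × Occurrence × Detection:
  A: 5 × 3 × 2 = 30
  B: 10 × 6 × 2 = 120
  C: 10 × 10 × 8 = 800
  D: 4 × 10 × 2 = 80
  E: 1 × 9 × 3 = 27
  F: 1 × 10 × 6 = 60
  G: 7 × 7 × 1 = 49
  H: 4 × 6 × 8 = 192
RPN > 28: A (30), B (120), C (800), D (80), F (60), G (49), H (192).
Sum: 30 + 120 + 800 + 80 + 60 + 49 + 192 = 1331.

1331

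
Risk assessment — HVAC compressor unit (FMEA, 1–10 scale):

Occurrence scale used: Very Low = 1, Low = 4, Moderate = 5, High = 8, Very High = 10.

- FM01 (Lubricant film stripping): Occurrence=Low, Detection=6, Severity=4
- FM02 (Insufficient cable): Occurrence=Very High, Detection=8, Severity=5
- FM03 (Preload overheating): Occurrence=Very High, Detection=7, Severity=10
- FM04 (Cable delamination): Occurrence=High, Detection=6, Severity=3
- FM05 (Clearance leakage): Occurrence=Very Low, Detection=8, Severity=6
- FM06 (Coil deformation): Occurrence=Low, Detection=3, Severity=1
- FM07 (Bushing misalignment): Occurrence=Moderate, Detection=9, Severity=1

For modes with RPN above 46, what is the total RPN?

RPN = Severity × Occurrence × Detection:
  FM01: 4 × 4 × 6 = 96
  FM02: 5 × 10 × 8 = 400
  FM03: 10 × 10 × 7 = 700
  FM04: 3 × 8 × 6 = 144
  FM05: 6 × 1 × 8 = 48
  FM06: 1 × 4 × 3 = 12
  FM07: 1 × 5 × 9 = 45
RPN > 46: FM01 (96), FM02 (400), FM03 (700), FM04 (144), FM05 (48).
Sum: 96 + 400 + 700 + 144 + 48 = 1388.

1388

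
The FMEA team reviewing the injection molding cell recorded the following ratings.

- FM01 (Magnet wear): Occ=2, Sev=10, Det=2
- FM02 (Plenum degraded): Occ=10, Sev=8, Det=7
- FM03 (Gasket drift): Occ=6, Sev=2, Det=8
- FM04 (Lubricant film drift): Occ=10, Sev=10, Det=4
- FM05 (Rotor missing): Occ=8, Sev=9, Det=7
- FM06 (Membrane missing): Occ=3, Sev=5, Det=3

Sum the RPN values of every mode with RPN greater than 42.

1605

RPN = Severity × Occurrence × Detection:
  FM01: 10 × 2 × 2 = 40
  FM02: 8 × 10 × 7 = 560
  FM03: 2 × 6 × 8 = 96
  FM04: 10 × 10 × 4 = 400
  FM05: 9 × 8 × 7 = 504
  FM06: 5 × 3 × 3 = 45
RPN > 42: FM02 (560), FM03 (96), FM04 (400), FM05 (504), FM06 (45).
Sum: 560 + 96 + 400 + 504 + 45 = 1605.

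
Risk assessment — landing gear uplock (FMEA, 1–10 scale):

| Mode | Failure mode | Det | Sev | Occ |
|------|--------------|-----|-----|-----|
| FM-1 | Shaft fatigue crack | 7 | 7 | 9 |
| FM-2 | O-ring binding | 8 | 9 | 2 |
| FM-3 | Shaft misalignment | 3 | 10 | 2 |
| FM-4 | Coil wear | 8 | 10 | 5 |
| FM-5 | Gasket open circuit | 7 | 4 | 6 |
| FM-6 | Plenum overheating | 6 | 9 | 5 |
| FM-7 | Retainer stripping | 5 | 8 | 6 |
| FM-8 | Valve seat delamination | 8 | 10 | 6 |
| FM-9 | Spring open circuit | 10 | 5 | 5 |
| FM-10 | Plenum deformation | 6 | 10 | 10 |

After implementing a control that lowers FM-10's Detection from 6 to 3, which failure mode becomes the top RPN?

FM-8

RPN = Severity × Occurrence × Detection:
  FM-1: 7 × 9 × 7 = 441
  FM-2: 9 × 2 × 8 = 144
  FM-3: 10 × 2 × 3 = 60
  FM-4: 10 × 5 × 8 = 400
  FM-5: 4 × 6 × 7 = 168
  FM-6: 9 × 5 × 6 = 270
  FM-7: 8 × 6 × 5 = 240
  FM-8: 10 × 6 × 8 = 480
  FM-9: 5 × 5 × 10 = 250
  FM-10: 10 × 10 × 6 = 600
After action: FM-10 → 10 × 10 × 3 = 300.
Revised RPNs: FM-8=480, FM-1=441, FM-4=400, FM-10=300, FM-6=270, FM-9=250, FM-7=240, FM-5=168, FM-2=144, FM-3=60.
Highest is now FM-8 (480).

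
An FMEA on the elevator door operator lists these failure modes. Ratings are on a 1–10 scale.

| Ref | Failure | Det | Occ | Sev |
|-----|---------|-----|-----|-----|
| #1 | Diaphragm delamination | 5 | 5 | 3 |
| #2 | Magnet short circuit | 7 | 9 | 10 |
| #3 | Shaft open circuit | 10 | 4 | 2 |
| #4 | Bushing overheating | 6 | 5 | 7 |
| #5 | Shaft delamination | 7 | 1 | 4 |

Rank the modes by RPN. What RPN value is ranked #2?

RPN = Severity × Occurrence × Detection:
  #1: 3 × 5 × 5 = 75
  #2: 10 × 9 × 7 = 630
  #3: 2 × 4 × 10 = 80
  #4: 7 × 5 × 6 = 210
  #5: 4 × 1 × 7 = 28
Sorted descending: 630, 210, 80, 75, 28.
The second-highest RPN is 210 (#4).

210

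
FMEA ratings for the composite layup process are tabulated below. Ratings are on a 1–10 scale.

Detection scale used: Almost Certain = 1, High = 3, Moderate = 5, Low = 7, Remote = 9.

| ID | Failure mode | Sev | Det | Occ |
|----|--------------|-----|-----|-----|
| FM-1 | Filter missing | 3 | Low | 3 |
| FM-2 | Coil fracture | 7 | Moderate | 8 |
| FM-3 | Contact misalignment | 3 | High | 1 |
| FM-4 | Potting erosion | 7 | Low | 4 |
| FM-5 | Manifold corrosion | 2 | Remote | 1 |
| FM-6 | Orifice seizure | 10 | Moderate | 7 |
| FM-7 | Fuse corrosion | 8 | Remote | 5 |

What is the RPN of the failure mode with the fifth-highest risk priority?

RPN = Severity × Occurrence × Detection:
  FM-1: 3 × 3 × 7 = 63
  FM-2: 7 × 8 × 5 = 280
  FM-3: 3 × 1 × 3 = 9
  FM-4: 7 × 4 × 7 = 196
  FM-5: 2 × 1 × 9 = 18
  FM-6: 10 × 7 × 5 = 350
  FM-7: 8 × 5 × 9 = 360
Sorted descending: 360, 350, 280, 196, 63, 18, 9.
The fifth-highest RPN is 63 (FM-1).

63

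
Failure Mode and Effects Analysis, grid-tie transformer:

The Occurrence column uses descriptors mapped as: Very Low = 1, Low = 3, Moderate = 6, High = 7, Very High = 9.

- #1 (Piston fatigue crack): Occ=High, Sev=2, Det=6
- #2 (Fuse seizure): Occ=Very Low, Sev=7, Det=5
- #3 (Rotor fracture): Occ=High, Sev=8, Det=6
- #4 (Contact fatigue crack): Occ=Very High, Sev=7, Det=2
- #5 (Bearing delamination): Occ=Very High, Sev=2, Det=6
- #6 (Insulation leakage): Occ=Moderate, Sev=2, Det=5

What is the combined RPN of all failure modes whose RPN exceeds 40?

RPN = Severity × Occurrence × Detection:
  #1: 2 × 7 × 6 = 84
  #2: 7 × 1 × 5 = 35
  #3: 8 × 7 × 6 = 336
  #4: 7 × 9 × 2 = 126
  #5: 2 × 9 × 6 = 108
  #6: 2 × 6 × 5 = 60
RPN > 40: #1 (84), #3 (336), #4 (126), #5 (108), #6 (60).
Sum: 84 + 336 + 126 + 108 + 60 = 714.

714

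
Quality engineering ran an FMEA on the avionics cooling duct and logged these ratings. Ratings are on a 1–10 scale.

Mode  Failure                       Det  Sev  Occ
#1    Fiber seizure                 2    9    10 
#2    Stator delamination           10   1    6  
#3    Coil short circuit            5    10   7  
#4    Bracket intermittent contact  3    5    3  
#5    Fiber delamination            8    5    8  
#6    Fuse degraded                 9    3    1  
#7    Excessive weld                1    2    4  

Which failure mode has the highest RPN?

#3

RPN = Severity × Occurrence × Detection:
  #1: 9 × 10 × 2 = 180
  #2: 1 × 6 × 10 = 60
  #3: 10 × 7 × 5 = 350
  #4: 5 × 3 × 3 = 45
  #5: 5 × 8 × 8 = 320
  #6: 3 × 1 × 9 = 27
  #7: 2 × 4 × 1 = 8
Highest RPN is 350 → #3.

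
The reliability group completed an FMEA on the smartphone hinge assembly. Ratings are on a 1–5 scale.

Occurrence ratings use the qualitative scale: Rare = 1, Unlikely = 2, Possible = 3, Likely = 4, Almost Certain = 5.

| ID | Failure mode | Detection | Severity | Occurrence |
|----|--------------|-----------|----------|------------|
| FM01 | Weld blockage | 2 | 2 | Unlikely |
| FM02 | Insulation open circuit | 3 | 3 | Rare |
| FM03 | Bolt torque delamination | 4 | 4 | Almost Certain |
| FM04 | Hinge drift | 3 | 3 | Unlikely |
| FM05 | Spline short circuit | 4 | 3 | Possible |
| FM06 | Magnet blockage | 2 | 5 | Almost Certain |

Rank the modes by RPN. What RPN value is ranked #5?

9

RPN = Severity × Occurrence × Detection:
  FM01: 2 × 2 × 2 = 8
  FM02: 3 × 1 × 3 = 9
  FM03: 4 × 5 × 4 = 80
  FM04: 3 × 2 × 3 = 18
  FM05: 3 × 3 × 4 = 36
  FM06: 5 × 5 × 2 = 50
Sorted descending: 80, 50, 36, 18, 9, 8.
The fifth-highest RPN is 9 (FM02).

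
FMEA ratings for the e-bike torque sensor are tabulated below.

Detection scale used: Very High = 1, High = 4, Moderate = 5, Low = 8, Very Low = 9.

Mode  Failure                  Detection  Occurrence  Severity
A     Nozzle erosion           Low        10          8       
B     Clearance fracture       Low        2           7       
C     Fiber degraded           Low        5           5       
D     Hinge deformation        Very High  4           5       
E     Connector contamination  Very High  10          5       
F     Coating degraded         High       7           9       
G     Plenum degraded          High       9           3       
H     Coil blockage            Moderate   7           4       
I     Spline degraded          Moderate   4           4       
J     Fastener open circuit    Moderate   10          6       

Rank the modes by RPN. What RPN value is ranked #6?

112

RPN = Severity × Occurrence × Detection:
  A: 8 × 10 × 8 = 640
  B: 7 × 2 × 8 = 112
  C: 5 × 5 × 8 = 200
  D: 5 × 4 × 1 = 20
  E: 5 × 10 × 1 = 50
  F: 9 × 7 × 4 = 252
  G: 3 × 9 × 4 = 108
  H: 4 × 7 × 5 = 140
  I: 4 × 4 × 5 = 80
  J: 6 × 10 × 5 = 300
Sorted descending: 640, 300, 252, 200, 140, 112, 108, 80, 50, 20.
The sixth-highest RPN is 112 (B).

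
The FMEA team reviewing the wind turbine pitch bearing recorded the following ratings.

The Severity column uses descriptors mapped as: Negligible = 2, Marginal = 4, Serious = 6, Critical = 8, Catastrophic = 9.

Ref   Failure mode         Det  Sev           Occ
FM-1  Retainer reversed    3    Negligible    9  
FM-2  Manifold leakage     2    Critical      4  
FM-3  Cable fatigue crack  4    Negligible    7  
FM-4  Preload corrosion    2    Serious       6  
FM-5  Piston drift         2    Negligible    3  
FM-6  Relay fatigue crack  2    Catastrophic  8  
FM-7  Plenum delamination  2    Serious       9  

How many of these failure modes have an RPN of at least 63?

RPN = Severity × Occurrence × Detection:
  FM-1: 2 × 9 × 3 = 54
  FM-2: 8 × 4 × 2 = 64
  FM-3: 2 × 7 × 4 = 56
  FM-4: 6 × 6 × 2 = 72
  FM-5: 2 × 3 × 2 = 12
  FM-6: 9 × 8 × 2 = 144
  FM-7: 6 × 9 × 2 = 108
Modes with RPN ≥ 63: FM-2 (64), FM-4 (72), FM-6 (144), FM-7 (108) → 4.

4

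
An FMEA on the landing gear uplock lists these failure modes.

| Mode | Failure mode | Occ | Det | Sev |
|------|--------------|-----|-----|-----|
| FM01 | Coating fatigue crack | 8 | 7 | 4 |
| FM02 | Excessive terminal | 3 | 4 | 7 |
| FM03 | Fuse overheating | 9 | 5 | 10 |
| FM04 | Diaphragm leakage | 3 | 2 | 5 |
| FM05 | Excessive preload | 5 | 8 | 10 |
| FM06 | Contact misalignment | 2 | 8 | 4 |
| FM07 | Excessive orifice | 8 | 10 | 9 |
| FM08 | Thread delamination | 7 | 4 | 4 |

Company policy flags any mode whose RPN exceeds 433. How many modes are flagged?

2

RPN = Severity × Occurrence × Detection:
  FM01: 4 × 8 × 7 = 224
  FM02: 7 × 3 × 4 = 84
  FM03: 10 × 9 × 5 = 450
  FM04: 5 × 3 × 2 = 30
  FM05: 10 × 5 × 8 = 400
  FM06: 4 × 2 × 8 = 64
  FM07: 9 × 8 × 10 = 720
  FM08: 4 × 7 × 4 = 112
Modes with RPN > 433: FM03 (450), FM07 (720) → 2.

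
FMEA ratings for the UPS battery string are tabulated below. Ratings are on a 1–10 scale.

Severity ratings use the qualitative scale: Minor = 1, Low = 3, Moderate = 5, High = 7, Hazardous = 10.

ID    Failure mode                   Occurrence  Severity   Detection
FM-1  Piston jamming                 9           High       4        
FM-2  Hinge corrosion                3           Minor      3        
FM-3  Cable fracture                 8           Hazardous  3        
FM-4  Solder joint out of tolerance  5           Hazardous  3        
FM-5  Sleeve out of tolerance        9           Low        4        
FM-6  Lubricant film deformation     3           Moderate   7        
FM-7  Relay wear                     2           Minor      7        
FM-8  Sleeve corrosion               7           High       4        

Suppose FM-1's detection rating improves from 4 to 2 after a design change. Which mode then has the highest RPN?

FM-3

RPN = Severity × Occurrence × Detection:
  FM-1: 7 × 9 × 4 = 252
  FM-2: 1 × 3 × 3 = 9
  FM-3: 10 × 8 × 3 = 240
  FM-4: 10 × 5 × 3 = 150
  FM-5: 3 × 9 × 4 = 108
  FM-6: 5 × 3 × 7 = 105
  FM-7: 1 × 2 × 7 = 14
  FM-8: 7 × 7 × 4 = 196
After action: FM-1 → 7 × 9 × 2 = 126.
Revised RPNs: FM-3=240, FM-8=196, FM-4=150, FM-1=126, FM-5=108, FM-6=105, FM-7=14, FM-2=9.
Highest is now FM-3 (240).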